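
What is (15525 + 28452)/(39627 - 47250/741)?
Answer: 3620773/3257373 ≈ 1.1116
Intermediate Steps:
(15525 + 28452)/(39627 - 47250/741) = 43977/(39627 - 47250*1/741) = 43977/(39627 - 15750/247) = 43977/(9772119/247) = 43977*(247/9772119) = 3620773/3257373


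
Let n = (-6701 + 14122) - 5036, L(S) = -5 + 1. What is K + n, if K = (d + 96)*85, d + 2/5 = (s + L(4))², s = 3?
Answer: 10596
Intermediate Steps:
L(S) = -4
d = ⅗ (d = -⅖ + (3 - 4)² = -⅖ + (-1)² = -⅖ + 1 = ⅗ ≈ 0.60000)
K = 8211 (K = (⅗ + 96)*85 = (483/5)*85 = 8211)
n = 2385 (n = 7421 - 5036 = 2385)
K + n = 8211 + 2385 = 10596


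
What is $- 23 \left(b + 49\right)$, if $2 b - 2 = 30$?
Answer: $-1495$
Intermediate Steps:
$b = 16$ ($b = 1 + \frac{1}{2} \cdot 30 = 1 + 15 = 16$)
$- 23 \left(b + 49\right) = - 23 \left(16 + 49\right) = \left(-23\right) 65 = -1495$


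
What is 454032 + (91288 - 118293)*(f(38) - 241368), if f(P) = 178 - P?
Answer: 6514816172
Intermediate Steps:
454032 + (91288 - 118293)*(f(38) - 241368) = 454032 + (91288 - 118293)*((178 - 1*38) - 241368) = 454032 - 27005*((178 - 38) - 241368) = 454032 - 27005*(140 - 241368) = 454032 - 27005*(-241228) = 454032 + 6514362140 = 6514816172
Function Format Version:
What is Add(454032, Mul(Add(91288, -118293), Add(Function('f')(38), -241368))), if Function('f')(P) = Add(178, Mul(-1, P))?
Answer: 6514816172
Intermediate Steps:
Add(454032, Mul(Add(91288, -118293), Add(Function('f')(38), -241368))) = Add(454032, Mul(Add(91288, -118293), Add(Add(178, Mul(-1, 38)), -241368))) = Add(454032, Mul(-27005, Add(Add(178, -38), -241368))) = Add(454032, Mul(-27005, Add(140, -241368))) = Add(454032, Mul(-27005, -241228)) = Add(454032, 6514362140) = 6514816172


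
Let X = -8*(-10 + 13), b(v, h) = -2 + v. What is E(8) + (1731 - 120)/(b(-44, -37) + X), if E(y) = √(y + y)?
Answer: -1331/70 ≈ -19.014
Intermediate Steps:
X = -24 (X = -8*3 = -24)
E(y) = √2*√y (E(y) = √(2*y) = √2*√y)
E(8) + (1731 - 120)/(b(-44, -37) + X) = √2*√8 + (1731 - 120)/((-2 - 44) - 24) = √2*(2*√2) + 1611/(-46 - 24) = 4 + 1611/(-70) = 4 + 1611*(-1/70) = 4 - 1611/70 = -1331/70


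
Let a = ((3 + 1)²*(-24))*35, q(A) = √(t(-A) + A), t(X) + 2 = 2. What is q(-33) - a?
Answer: 13440 + I*√33 ≈ 13440.0 + 5.7446*I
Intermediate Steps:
t(X) = 0 (t(X) = -2 + 2 = 0)
q(A) = √A (q(A) = √(0 + A) = √A)
a = -13440 (a = (4²*(-24))*35 = (16*(-24))*35 = -384*35 = -13440)
q(-33) - a = √(-33) - 1*(-13440) = I*√33 + 13440 = 13440 + I*√33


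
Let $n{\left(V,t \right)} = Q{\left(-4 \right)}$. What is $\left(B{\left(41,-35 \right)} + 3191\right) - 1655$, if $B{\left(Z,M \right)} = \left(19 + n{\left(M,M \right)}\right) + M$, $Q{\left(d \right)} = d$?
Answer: $1516$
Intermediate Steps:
$n{\left(V,t \right)} = -4$
$B{\left(Z,M \right)} = 15 + M$ ($B{\left(Z,M \right)} = \left(19 - 4\right) + M = 15 + M$)
$\left(B{\left(41,-35 \right)} + 3191\right) - 1655 = \left(\left(15 - 35\right) + 3191\right) - 1655 = \left(-20 + 3191\right) - 1655 = 3171 - 1655 = 1516$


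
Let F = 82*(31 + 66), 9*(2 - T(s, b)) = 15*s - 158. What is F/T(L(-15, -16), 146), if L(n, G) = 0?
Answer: 35793/88 ≈ 406.74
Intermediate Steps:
T(s, b) = 176/9 - 5*s/3 (T(s, b) = 2 - (15*s - 158)/9 = 2 - (-158 + 15*s)/9 = 2 + (158/9 - 5*s/3) = 176/9 - 5*s/3)
F = 7954 (F = 82*97 = 7954)
F/T(L(-15, -16), 146) = 7954/(176/9 - 5/3*0) = 7954/(176/9 + 0) = 7954/(176/9) = 7954*(9/176) = 35793/88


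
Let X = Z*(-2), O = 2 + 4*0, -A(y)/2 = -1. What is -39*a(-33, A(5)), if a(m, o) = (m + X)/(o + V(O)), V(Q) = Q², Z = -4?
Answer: 325/2 ≈ 162.50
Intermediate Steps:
A(y) = 2 (A(y) = -2*(-1) = 2)
O = 2 (O = 2 + 0 = 2)
X = 8 (X = -4*(-2) = 8)
a(m, o) = (8 + m)/(4 + o) (a(m, o) = (m + 8)/(o + 2²) = (8 + m)/(o + 4) = (8 + m)/(4 + o))
-39*a(-33, A(5)) = -39*(8 - 33)/(4 + 2) = -39*(-25)/6 = -13*(-25)/2 = -39*(-25/6) = 325/2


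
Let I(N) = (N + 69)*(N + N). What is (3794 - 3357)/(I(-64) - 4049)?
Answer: -437/4689 ≈ -0.093197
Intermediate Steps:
I(N) = 2*N*(69 + N) (I(N) = (69 + N)*(2*N) = 2*N*(69 + N))
(3794 - 3357)/(I(-64) - 4049) = (3794 - 3357)/(2*(-64)*(69 - 64) - 4049) = 437/(2*(-64)*5 - 4049) = 437/(-640 - 4049) = 437/(-4689) = 437*(-1/4689) = -437/4689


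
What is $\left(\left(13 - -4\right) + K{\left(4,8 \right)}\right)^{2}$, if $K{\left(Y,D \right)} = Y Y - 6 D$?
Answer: $225$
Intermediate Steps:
$K{\left(Y,D \right)} = Y^{2} - 6 D$
$\left(\left(13 - -4\right) + K{\left(4,8 \right)}\right)^{2} = \left(\left(13 - -4\right) + \left(4^{2} - 48\right)\right)^{2} = \left(\left(13 + 4\right) + \left(16 - 48\right)\right)^{2} = \left(17 - 32\right)^{2} = \left(-15\right)^{2} = 225$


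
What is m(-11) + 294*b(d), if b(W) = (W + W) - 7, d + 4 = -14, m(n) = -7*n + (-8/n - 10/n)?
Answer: -138197/11 ≈ -12563.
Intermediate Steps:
m(n) = -18/n - 7*n (m(n) = -7*n - 18/n = -18/n - 7*n)
d = -18 (d = -4 - 14 = -18)
b(W) = -7 + 2*W (b(W) = 2*W - 7 = -7 + 2*W)
m(-11) + 294*b(d) = (-18/(-11) - 7*(-11)) + 294*(-7 + 2*(-18)) = (-18*(-1/11) + 77) + 294*(-7 - 36) = (18/11 + 77) + 294*(-43) = 865/11 - 12642 = -138197/11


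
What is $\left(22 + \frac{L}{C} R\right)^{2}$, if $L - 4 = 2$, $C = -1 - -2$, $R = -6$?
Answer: $196$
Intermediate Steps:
$C = 1$ ($C = -1 + 2 = 1$)
$L = 6$ ($L = 4 + 2 = 6$)
$\left(22 + \frac{L}{C} R\right)^{2} = \left(22 + \frac{6}{1} \left(-6\right)\right)^{2} = \left(22 + 6 \cdot 1 \left(-6\right)\right)^{2} = \left(22 + 6 \left(-6\right)\right)^{2} = \left(22 - 36\right)^{2} = \left(-14\right)^{2} = 196$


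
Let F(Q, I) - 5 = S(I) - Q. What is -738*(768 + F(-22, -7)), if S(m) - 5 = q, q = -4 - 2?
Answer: -585972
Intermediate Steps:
q = -6
S(m) = -1 (S(m) = 5 - 6 = -1)
F(Q, I) = 4 - Q (F(Q, I) = 5 + (-1 - Q) = 4 - Q)
-738*(768 + F(-22, -7)) = -738*(768 + (4 - 1*(-22))) = -738*(768 + (4 + 22)) = -738*(768 + 26) = -738*794 = -585972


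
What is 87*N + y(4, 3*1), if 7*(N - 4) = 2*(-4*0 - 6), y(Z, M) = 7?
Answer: 1441/7 ≈ 205.86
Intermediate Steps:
N = 16/7 (N = 4 + (2*(-4*0 - 6))/7 = 4 + (2*(0 - 6))/7 = 4 + (2*(-6))/7 = 4 + (1/7)*(-12) = 4 - 12/7 = 16/7 ≈ 2.2857)
87*N + y(4, 3*1) = 87*(16/7) + 7 = 1392/7 + 7 = 1441/7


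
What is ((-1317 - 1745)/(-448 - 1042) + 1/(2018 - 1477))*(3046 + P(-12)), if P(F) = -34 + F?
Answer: 497409600/80609 ≈ 6170.6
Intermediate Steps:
((-1317 - 1745)/(-448 - 1042) + 1/(2018 - 1477))*(3046 + P(-12)) = ((-1317 - 1745)/(-448 - 1042) + 1/(2018 - 1477))*(3046 + (-34 - 12)) = (-3062/(-1490) + 1/541)*(3046 - 46) = (-3062*(-1/1490) + 1/541)*3000 = (1531/745 + 1/541)*3000 = (829016/403045)*3000 = 497409600/80609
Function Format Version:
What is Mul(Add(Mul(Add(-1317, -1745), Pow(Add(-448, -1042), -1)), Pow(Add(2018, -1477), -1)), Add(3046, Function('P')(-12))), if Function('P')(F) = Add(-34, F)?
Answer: Rational(497409600, 80609) ≈ 6170.6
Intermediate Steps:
Mul(Add(Mul(Add(-1317, -1745), Pow(Add(-448, -1042), -1)), Pow(Add(2018, -1477), -1)), Add(3046, Function('P')(-12))) = Mul(Add(Mul(Add(-1317, -1745), Pow(Add(-448, -1042), -1)), Pow(Add(2018, -1477), -1)), Add(3046, Add(-34, -12))) = Mul(Add(Mul(-3062, Pow(-1490, -1)), Pow(541, -1)), Add(3046, -46)) = Mul(Add(Mul(-3062, Rational(-1, 1490)), Rational(1, 541)), 3000) = Mul(Add(Rational(1531, 745), Rational(1, 541)), 3000) = Mul(Rational(829016, 403045), 3000) = Rational(497409600, 80609)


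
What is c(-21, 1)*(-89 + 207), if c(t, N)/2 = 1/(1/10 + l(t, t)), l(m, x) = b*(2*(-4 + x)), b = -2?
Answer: 2360/1001 ≈ 2.3576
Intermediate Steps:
l(m, x) = 16 - 4*x (l(m, x) = -4*(-4 + x) = -2*(-8 + 2*x) = 16 - 4*x)
c(t, N) = 2/(161/10 - 4*t) (c(t, N) = 2/(1/10 + (16 - 4*t)) = 2/(⅒ + (16 - 4*t)) = 2/(161/10 - 4*t))
c(-21, 1)*(-89 + 207) = (-20/(-161 + 40*(-21)))*(-89 + 207) = -20/(-161 - 840)*118 = -20/(-1001)*118 = -20*(-1/1001)*118 = (20/1001)*118 = 2360/1001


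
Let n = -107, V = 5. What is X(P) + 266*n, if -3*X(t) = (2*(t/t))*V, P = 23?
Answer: -85396/3 ≈ -28465.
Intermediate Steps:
X(t) = -10/3 (X(t) = -2*(t/t)*5/3 = -2*1*5/3 = -2*5/3 = -⅓*10 = -10/3)
X(P) + 266*n = -10/3 + 266*(-107) = -10/3 - 28462 = -85396/3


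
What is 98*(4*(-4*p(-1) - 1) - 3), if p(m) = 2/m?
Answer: 2450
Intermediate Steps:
98*(4*(-4*p(-1) - 1) - 3) = 98*(4*(-8/(-1) - 1) - 3) = 98*(4*(-8*(-1) - 1) - 3) = 98*(4*(-4*(-2) - 1) - 3) = 98*(4*(8 - 1) - 3) = 98*(4*7 - 3) = 98*(28 - 3) = 98*25 = 2450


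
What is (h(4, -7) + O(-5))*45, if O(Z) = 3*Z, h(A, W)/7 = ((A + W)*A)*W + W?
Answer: 23580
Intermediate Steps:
h(A, W) = 7*W + 7*A*W*(A + W) (h(A, W) = 7*(((A + W)*A)*W + W) = 7*((A*(A + W))*W + W) = 7*(A*W*(A + W) + W) = 7*(W + A*W*(A + W)) = 7*W + 7*A*W*(A + W))
(h(4, -7) + O(-5))*45 = (7*(-7)*(1 + 4² + 4*(-7)) + 3*(-5))*45 = (7*(-7)*(1 + 16 - 28) - 15)*45 = (7*(-7)*(-11) - 15)*45 = (539 - 15)*45 = 524*45 = 23580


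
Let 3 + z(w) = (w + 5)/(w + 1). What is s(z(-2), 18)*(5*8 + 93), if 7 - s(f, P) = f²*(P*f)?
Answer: 518035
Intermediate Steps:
z(w) = -3 + (5 + w)/(1 + w) (z(w) = -3 + (w + 5)/(w + 1) = -3 + (5 + w)/(1 + w))
s(f, P) = 7 - P*f³ (s(f, P) = 7 - f²*P*f = 7 - P*f³)
s(z(-2), 18)*(5*8 + 93) = (7 - 1*18*(2*(1 - 1*(-2))/(1 - 2))³)*(5*8 + 93) = (7 - 1*18*(2*(1 + 2)/(-1))³)*(40 + 93) = (7 - 1*18*(2*(-1)*3)³)*133 = (7 - 1*18*(-6)³)*133 = (7 - 1*18*(-216))*133 = (7 + 3888)*133 = 3895*133 = 518035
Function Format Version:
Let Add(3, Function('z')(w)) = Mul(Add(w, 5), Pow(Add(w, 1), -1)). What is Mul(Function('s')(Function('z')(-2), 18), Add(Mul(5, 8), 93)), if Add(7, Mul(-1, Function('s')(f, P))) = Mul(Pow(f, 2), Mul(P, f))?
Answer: 518035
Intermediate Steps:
Function('z')(w) = Add(-3, Mul(Pow(Add(1, w), -1), Add(5, w))) (Function('z')(w) = Add(-3, Mul(Add(w, 5), Pow(Add(w, 1), -1))) = Add(-3, Mul(Add(5, w), Pow(Add(1, w), -1))) = Add(-3, Mul(Pow(Add(1, w), -1), Add(5, w))))
Function('s')(f, P) = Add(7, Mul(-1, P, Pow(f, 3))) (Function('s')(f, P) = Add(7, Mul(-1, Mul(Pow(f, 2), Mul(P, f)))) = Add(7, Mul(-1, Mul(P, Pow(f, 3)))) = Add(7, Mul(-1, P, Pow(f, 3))))
Mul(Function('s')(Function('z')(-2), 18), Add(Mul(5, 8), 93)) = Mul(Add(7, Mul(-1, 18, Pow(Mul(2, Pow(Add(1, -2), -1), Add(1, Mul(-1, -2))), 3))), Add(Mul(5, 8), 93)) = Mul(Add(7, Mul(-1, 18, Pow(Mul(2, Pow(-1, -1), Add(1, 2)), 3))), Add(40, 93)) = Mul(Add(7, Mul(-1, 18, Pow(Mul(2, -1, 3), 3))), 133) = Mul(Add(7, Mul(-1, 18, Pow(-6, 3))), 133) = Mul(Add(7, Mul(-1, 18, -216)), 133) = Mul(Add(7, 3888), 133) = Mul(3895, 133) = 518035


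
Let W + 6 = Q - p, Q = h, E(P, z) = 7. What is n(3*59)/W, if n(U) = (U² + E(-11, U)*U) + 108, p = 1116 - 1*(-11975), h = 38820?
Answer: 32676/25723 ≈ 1.2703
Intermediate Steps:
Q = 38820
p = 13091 (p = 1116 + 11975 = 13091)
n(U) = 108 + U² + 7*U (n(U) = (U² + 7*U) + 108 = 108 + U² + 7*U)
W = 25723 (W = -6 + (38820 - 1*13091) = -6 + (38820 - 13091) = -6 + 25729 = 25723)
n(3*59)/W = (108 + (3*59)² + 7*(3*59))/25723 = (108 + 177² + 7*177)*(1/25723) = (108 + 31329 + 1239)*(1/25723) = 32676*(1/25723) = 32676/25723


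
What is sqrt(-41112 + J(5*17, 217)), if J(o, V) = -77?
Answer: I*sqrt(41189) ≈ 202.95*I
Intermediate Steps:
sqrt(-41112 + J(5*17, 217)) = sqrt(-41112 - 77) = sqrt(-41189) = I*sqrt(41189)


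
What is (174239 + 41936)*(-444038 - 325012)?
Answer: -166249383750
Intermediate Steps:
(174239 + 41936)*(-444038 - 325012) = 216175*(-769050) = -166249383750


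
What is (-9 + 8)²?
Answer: 1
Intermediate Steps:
(-9 + 8)² = (-1)² = 1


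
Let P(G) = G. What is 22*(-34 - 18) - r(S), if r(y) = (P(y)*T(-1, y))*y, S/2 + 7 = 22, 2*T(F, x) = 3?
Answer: -2494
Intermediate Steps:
T(F, x) = 3/2 (T(F, x) = (½)*3 = 3/2)
S = 30 (S = -14 + 2*22 = -14 + 44 = 30)
r(y) = 3*y²/2 (r(y) = (y*(3/2))*y = (3*y/2)*y = 3*y²/2)
22*(-34 - 18) - r(S) = 22*(-34 - 18) - 3*30²/2 = 22*(-52) - 3*900/2 = -1144 - 1*1350 = -1144 - 1350 = -2494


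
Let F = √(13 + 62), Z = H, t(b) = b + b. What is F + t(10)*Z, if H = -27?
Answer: -540 + 5*√3 ≈ -531.34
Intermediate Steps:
t(b) = 2*b
Z = -27
F = 5*√3 (F = √75 = 5*√3 ≈ 8.6602)
F + t(10)*Z = 5*√3 + (2*10)*(-27) = 5*√3 + 20*(-27) = 5*√3 - 540 = -540 + 5*√3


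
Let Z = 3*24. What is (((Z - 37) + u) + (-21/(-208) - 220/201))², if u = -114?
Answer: 11184817385641/1747908864 ≈ 6399.0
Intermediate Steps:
Z = 72
(((Z - 37) + u) + (-21/(-208) - 220/201))² = (((72 - 37) - 114) + (-21/(-208) - 220/201))² = ((35 - 114) + (-21*(-1/208) - 220*1/201))² = (-79 + (21/208 - 220/201))² = (-79 - 41539/41808)² = (-3344371/41808)² = 11184817385641/1747908864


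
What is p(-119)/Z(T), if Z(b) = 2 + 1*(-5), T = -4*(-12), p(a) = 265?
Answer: -265/3 ≈ -88.333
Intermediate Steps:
T = 48
Z(b) = -3 (Z(b) = 2 - 5 = -3)
p(-119)/Z(T) = 265/(-3) = 265*(-1/3) = -265/3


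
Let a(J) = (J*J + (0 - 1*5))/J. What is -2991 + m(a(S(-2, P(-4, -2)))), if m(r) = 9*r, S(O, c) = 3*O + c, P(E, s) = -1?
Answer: -21333/7 ≈ -3047.6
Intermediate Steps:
S(O, c) = c + 3*O
a(J) = (-5 + J**2)/J (a(J) = (J**2 + (0 - 5))/J = (J**2 - 5)/J = (-5 + J**2)/J)
-2991 + m(a(S(-2, P(-4, -2)))) = -2991 + 9*((-1 + 3*(-2)) - 5/(-1 + 3*(-2))) = -2991 + 9*((-1 - 6) - 5/(-1 - 6)) = -2991 + 9*(-7 - 5/(-7)) = -2991 + 9*(-7 - 5*(-1/7)) = -2991 + 9*(-7 + 5/7) = -2991 + 9*(-44/7) = -2991 - 396/7 = -21333/7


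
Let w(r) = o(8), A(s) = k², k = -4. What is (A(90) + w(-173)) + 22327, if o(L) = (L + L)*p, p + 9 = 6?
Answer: 22295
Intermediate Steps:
p = -3 (p = -9 + 6 = -3)
o(L) = -6*L (o(L) = (L + L)*(-3) = (2*L)*(-3) = -6*L)
A(s) = 16 (A(s) = (-4)² = 16)
w(r) = -48 (w(r) = -6*8 = -48)
(A(90) + w(-173)) + 22327 = (16 - 48) + 22327 = -32 + 22327 = 22295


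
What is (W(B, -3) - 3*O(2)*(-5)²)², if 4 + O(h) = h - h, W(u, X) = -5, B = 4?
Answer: 87025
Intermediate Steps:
O(h) = -4 (O(h) = -4 + (h - h) = -4 + 0 = -4)
(W(B, -3) - 3*O(2)*(-5)²)² = (-5 - 3*(-4)*(-5)²)² = (-5 + 12*25)² = (-5 + 300)² = 295² = 87025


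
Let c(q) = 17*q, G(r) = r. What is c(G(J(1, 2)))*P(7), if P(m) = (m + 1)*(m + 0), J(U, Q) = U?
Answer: 952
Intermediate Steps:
P(m) = m*(1 + m) (P(m) = (1 + m)*m = m*(1 + m))
c(G(J(1, 2)))*P(7) = (17*1)*(7*(1 + 7)) = 17*(7*8) = 17*56 = 952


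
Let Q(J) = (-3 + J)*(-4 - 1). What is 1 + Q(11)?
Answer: -39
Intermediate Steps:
Q(J) = 15 - 5*J (Q(J) = (-3 + J)*(-5) = 15 - 5*J)
1 + Q(11) = 1 + (15 - 5*11) = 1 + (15 - 55) = 1 - 40 = -39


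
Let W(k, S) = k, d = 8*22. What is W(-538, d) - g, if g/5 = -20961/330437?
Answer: -177670301/330437 ≈ -537.68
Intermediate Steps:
d = 176
g = -104805/330437 (g = 5*(-20961/330437) = -104805/330437 ≈ -0.31717)
W(-538, d) - g = -538 - 1*(-104805/330437) = -538 + 104805/330437 = -177670301/330437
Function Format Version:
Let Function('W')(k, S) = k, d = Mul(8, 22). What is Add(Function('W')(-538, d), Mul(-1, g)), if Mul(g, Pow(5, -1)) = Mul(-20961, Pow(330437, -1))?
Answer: Rational(-177670301, 330437) ≈ -537.68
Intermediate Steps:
d = 176
g = Rational(-104805, 330437) (g = Mul(5, Mul(-20961, Pow(330437, -1))) = Mul(5, Mul(-20961, Rational(1, 330437))) = Mul(5, Rational(-20961, 330437)) = Rational(-104805, 330437) ≈ -0.31717)
Add(Function('W')(-538, d), Mul(-1, g)) = Add(-538, Mul(-1, Rational(-104805, 330437))) = Add(-538, Rational(104805, 330437)) = Rational(-177670301, 330437)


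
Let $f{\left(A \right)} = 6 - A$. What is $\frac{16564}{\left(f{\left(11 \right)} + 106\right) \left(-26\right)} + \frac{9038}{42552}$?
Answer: $- \frac{1685885}{276588} \approx -6.0953$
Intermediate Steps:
$\frac{16564}{\left(f{\left(11 \right)} + 106\right) \left(-26\right)} + \frac{9038}{42552} = \frac{16564}{\left(\left(6 - 11\right) + 106\right) \left(-26\right)} + \frac{9038}{42552} = \frac{16564}{\left(\left(6 - 11\right) + 106\right) \left(-26\right)} + 9038 \cdot \frac{1}{42552} = \frac{16564}{\left(-5 + 106\right) \left(-26\right)} + \frac{4519}{21276} = \frac{16564}{101 \left(-26\right)} + \frac{4519}{21276} = \frac{16564}{-2626} + \frac{4519}{21276} = 16564 \left(- \frac{1}{2626}\right) + \frac{4519}{21276} = - \frac{82}{13} + \frac{4519}{21276} = - \frac{1685885}{276588}$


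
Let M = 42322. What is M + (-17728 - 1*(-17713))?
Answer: 42307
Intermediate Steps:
M + (-17728 - 1*(-17713)) = 42322 + (-17728 - 1*(-17713)) = 42322 + (-17728 + 17713) = 42322 - 15 = 42307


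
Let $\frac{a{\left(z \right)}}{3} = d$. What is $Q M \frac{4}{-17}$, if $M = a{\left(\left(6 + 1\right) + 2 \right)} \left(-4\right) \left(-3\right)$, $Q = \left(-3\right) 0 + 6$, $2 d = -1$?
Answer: $\frac{432}{17} \approx 25.412$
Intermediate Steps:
$d = - \frac{1}{2}$ ($d = \frac{1}{2} \left(-1\right) = - \frac{1}{2} \approx -0.5$)
$Q = 6$ ($Q = 0 + 6 = 6$)
$a{\left(z \right)} = - \frac{3}{2}$ ($a{\left(z \right)} = 3 \left(- \frac{1}{2}\right) = - \frac{3}{2}$)
$M = -18$ ($M = \left(- \frac{3}{2}\right) \left(-4\right) \left(-3\right) = 6 \left(-3\right) = -18$)
$Q M \frac{4}{-17} = 6 \left(-18\right) \frac{4}{-17} = - 108 \cdot 4 \left(- \frac{1}{17}\right) = \left(-108\right) \left(- \frac{4}{17}\right) = \frac{432}{17}$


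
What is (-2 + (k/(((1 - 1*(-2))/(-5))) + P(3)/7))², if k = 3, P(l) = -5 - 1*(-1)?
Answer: 2809/49 ≈ 57.327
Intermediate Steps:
P(l) = -4 (P(l) = -5 + 1 = -4)
(-2 + (k/(((1 - 1*(-2))/(-5))) + P(3)/7))² = (-2 + (3/(((1 - 1*(-2))/(-5))) - 4/7))² = (-2 + (3/(((1 + 2)*(-⅕))) - 4*⅐))² = (-2 + (3/((3*(-⅕))) - 4/7))² = (-2 + (3/(-⅗) - 4/7))² = (-2 + (3*(-5/3) - 4/7))² = (-2 + (-5 - 4/7))² = (-2 - 39/7)² = (-53/7)² = 2809/49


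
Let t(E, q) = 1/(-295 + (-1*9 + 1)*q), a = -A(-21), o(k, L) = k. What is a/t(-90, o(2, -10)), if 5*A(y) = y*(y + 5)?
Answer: 104496/5 ≈ 20899.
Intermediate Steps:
A(y) = y*(5 + y)/5 (A(y) = (y*(y + 5))/5 = (y*(5 + y))/5 = y*(5 + y)/5)
a = -336/5 (a = -(-21)*(5 - 21)/5 = -(-21)*(-16)/5 = -1*336/5 = -336/5 ≈ -67.200)
t(E, q) = 1/(-295 - 8*q) (t(E, q) = 1/(-295 + (-9 + 1)*q) = 1/(-295 - 8*q))
a/t(-90, o(2, -10)) = -336/(5*((-1/(295 + 8*2)))) = -336/(5*((-1/(295 + 16)))) = -336/(5*((-1/311))) = -336/(5*((-1*1/311))) = -336/(5*(-1/311)) = -336/5*(-311) = 104496/5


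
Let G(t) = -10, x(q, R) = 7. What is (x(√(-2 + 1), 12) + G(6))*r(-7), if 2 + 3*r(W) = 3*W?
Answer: 23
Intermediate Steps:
r(W) = -⅔ + W (r(W) = -⅔ + (3*W)/3 = -⅔ + W)
(x(√(-2 + 1), 12) + G(6))*r(-7) = (7 - 10)*(-⅔ - 7) = -3*(-23/3) = 23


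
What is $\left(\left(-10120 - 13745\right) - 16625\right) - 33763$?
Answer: $-74253$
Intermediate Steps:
$\left(\left(-10120 - 13745\right) - 16625\right) - 33763 = \left(-23865 - 16625\right) - 33763 = -40490 - 33763 = -74253$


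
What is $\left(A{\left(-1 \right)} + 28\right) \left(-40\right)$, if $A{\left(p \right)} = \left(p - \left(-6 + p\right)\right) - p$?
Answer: $-1400$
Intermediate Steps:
$A{\left(p \right)} = 6 - p$
$\left(A{\left(-1 \right)} + 28\right) \left(-40\right) = \left(\left(6 - -1\right) + 28\right) \left(-40\right) = \left(\left(6 + 1\right) + 28\right) \left(-40\right) = \left(7 + 28\right) \left(-40\right) = 35 \left(-40\right) = -1400$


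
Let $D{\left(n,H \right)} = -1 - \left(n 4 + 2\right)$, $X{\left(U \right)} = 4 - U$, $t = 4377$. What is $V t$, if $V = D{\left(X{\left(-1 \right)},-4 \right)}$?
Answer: $-100671$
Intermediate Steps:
$D{\left(n,H \right)} = -3 - 4 n$ ($D{\left(n,H \right)} = -1 - \left(4 n + 2\right) = -1 - \left(2 + 4 n\right) = -3 - 4 n$)
$V = -23$ ($V = -3 - 4 \left(4 - -1\right) = -3 - 4 \left(4 + 1\right) = -3 - 20 = -23$)
$V t = \left(-23\right) 4377 = -100671$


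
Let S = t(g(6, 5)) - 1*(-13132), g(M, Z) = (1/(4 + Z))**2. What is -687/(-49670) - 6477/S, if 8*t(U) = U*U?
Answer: -16412520273441/34236160952390 ≈ -0.47939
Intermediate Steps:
g(M, Z) = (4 + Z)**(-2)
t(U) = U**2/8 (t(U) = (U*U)/8 = U**2/8)
S = 689272417/52488 (S = ((4 + 5)**(-2))**2/8 - 1*(-13132) = (9**(-2))**2/8 + 13132 = (1/81)**2/8 + 13132 = (1/8)*(1/6561) + 13132 = 1/52488 + 13132 = 689272417/52488 ≈ 13132.)
-687/(-49670) - 6477/S = -687/(-49670) - 6477/689272417/52488 = -687*(-1/49670) - 6477*52488/689272417 = 687/49670 - 339964776/689272417 = -16412520273441/34236160952390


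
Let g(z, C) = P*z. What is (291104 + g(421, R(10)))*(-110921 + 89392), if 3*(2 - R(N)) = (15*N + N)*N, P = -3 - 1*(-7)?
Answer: -6303432852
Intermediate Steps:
P = 4 (P = -3 + 7 = 4)
R(N) = 2 - 16*N²/3 (R(N) = 2 - (15*N + N)*N/3 = 2 - 16*N*N/3 = 2 - 16*N²/3)
g(z, C) = 4*z
(291104 + g(421, R(10)))*(-110921 + 89392) = (291104 + 4*421)*(-110921 + 89392) = (291104 + 1684)*(-21529) = 292788*(-21529) = -6303432852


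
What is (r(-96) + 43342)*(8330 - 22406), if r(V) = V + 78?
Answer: -609828624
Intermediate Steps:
r(V) = 78 + V
(r(-96) + 43342)*(8330 - 22406) = ((78 - 96) + 43342)*(8330 - 22406) = (-18 + 43342)*(-14076) = 43324*(-14076) = -609828624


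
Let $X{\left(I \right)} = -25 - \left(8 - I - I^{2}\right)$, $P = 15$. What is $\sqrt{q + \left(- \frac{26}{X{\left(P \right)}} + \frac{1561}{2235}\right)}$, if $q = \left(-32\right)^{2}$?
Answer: $\frac{\sqrt{2707407090365}}{51405} \approx 32.009$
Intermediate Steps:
$X{\left(I \right)} = -33 + I + I^{2}$ ($X{\left(I \right)} = -25 - \left(8 - I - I^{2}\right) = -25 + \left(-8 + I + I^{2}\right) = -33 + I + I^{2}$)
$q = 1024$
$\sqrt{q + \left(- \frac{26}{X{\left(P \right)}} + \frac{1561}{2235}\right)} = \sqrt{1024 + \left(- \frac{26}{-33 + 15 + 15^{2}} + \frac{1561}{2235}\right)} = \sqrt{1024 + \left(- \frac{26}{-33 + 15 + 225} + 1561 \cdot \frac{1}{2235}\right)} = \sqrt{1024 + \left(- \frac{26}{207} + \frac{1561}{2235}\right)} = \sqrt{1024 + \frac{88339}{154215}} = \sqrt{\frac{158004499}{154215}} = \frac{\sqrt{2707407090365}}{51405}$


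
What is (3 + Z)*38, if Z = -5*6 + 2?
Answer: -950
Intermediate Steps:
Z = -28 (Z = -30 + 2 = -28)
(3 + Z)*38 = (3 - 28)*38 = -25*38 = -950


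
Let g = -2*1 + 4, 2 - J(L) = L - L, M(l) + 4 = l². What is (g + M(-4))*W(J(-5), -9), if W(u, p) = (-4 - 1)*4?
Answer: -280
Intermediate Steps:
M(l) = -4 + l²
J(L) = 2 (J(L) = 2 - (L - L) = 2 - 1*0 = 2 + 0 = 2)
g = 2 (g = -2 + 4 = 2)
W(u, p) = -20 (W(u, p) = -5*4 = -20)
(g + M(-4))*W(J(-5), -9) = (2 + (-4 + (-4)²))*(-20) = (2 + (-4 + 16))*(-20) = (2 + 12)*(-20) = 14*(-20) = -280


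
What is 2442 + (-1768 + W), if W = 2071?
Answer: 2745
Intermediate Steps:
2442 + (-1768 + W) = 2442 + (-1768 + 2071) = 2442 + 303 = 2745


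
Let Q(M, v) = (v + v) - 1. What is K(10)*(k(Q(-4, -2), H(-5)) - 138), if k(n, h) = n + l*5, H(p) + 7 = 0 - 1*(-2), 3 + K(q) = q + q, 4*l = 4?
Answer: -2346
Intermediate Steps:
l = 1 (l = (¼)*4 = 1)
Q(M, v) = -1 + 2*v (Q(M, v) = 2*v - 1 = -1 + 2*v)
K(q) = -3 + 2*q (K(q) = -3 + (q + q) = -3 + 2*q)
H(p) = -5 (H(p) = -7 + (0 - 1*(-2)) = -7 + (0 + 2) = -7 + 2 = -5)
k(n, h) = 5 + n (k(n, h) = n + 1*5 = n + 5 = 5 + n)
K(10)*(k(Q(-4, -2), H(-5)) - 138) = (-3 + 2*10)*((5 + (-1 + 2*(-2))) - 138) = (-3 + 20)*((5 + (-1 - 4)) - 138) = 17*((5 - 5) - 138) = 17*(0 - 138) = 17*(-138) = -2346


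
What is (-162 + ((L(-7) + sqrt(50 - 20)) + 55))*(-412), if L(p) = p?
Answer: 46968 - 412*sqrt(30) ≈ 44711.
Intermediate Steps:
(-162 + ((L(-7) + sqrt(50 - 20)) + 55))*(-412) = (-162 + ((-7 + sqrt(50 - 20)) + 55))*(-412) = (-162 + ((-7 + sqrt(30)) + 55))*(-412) = (-162 + (48 + sqrt(30)))*(-412) = (-114 + sqrt(30))*(-412) = 46968 - 412*sqrt(30)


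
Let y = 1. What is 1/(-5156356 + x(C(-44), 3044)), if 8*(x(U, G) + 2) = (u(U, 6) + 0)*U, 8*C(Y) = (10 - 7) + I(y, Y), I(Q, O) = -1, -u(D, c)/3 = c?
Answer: -16/82501737 ≈ -1.9394e-7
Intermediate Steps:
u(D, c) = -3*c
C(Y) = ¼ (C(Y) = ((10 - 7) - 1)/8 = (3 - 1)/8 = (⅛)*2 = ¼)
x(U, G) = -2 - 9*U/4 (x(U, G) = -2 + ((-3*6 + 0)*U)/8 = -2 + ((-18 + 0)*U)/8 = -2 + (-18*U)/8 = -2 - 9*U/4)
1/(-5156356 + x(C(-44), 3044)) = 1/(-5156356 + (-2 - 9/4*¼)) = 1/(-5156356 + (-2 - 9/16)) = 1/(-5156356 - 41/16) = 1/(-82501737/16) = -16/82501737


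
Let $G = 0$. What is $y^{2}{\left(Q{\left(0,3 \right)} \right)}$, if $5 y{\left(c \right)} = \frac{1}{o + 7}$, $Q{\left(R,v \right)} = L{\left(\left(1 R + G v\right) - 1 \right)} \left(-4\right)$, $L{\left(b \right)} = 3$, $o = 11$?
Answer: $\frac{1}{8100} \approx 0.00012346$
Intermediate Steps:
$Q{\left(R,v \right)} = -12$ ($Q{\left(R,v \right)} = 3 \left(-4\right) = -12$)
$y{\left(c \right)} = \frac{1}{90}$ ($y{\left(c \right)} = \frac{1}{5 \left(11 + 7\right)} = \frac{1}{5 \cdot 18} = \frac{1}{5} \cdot \frac{1}{18} = \frac{1}{90}$)
$y^{2}{\left(Q{\left(0,3 \right)} \right)} = \left(\frac{1}{90}\right)^{2} = \frac{1}{8100}$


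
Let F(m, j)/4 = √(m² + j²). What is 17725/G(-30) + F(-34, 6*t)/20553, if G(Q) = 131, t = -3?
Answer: 17725/131 + 8*√370/20553 ≈ 135.31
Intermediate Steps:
F(m, j) = 4*√(j² + m²) (F(m, j) = 4*√(m² + j²) = 4*√(j² + m²))
17725/G(-30) + F(-34, 6*t)/20553 = 17725/131 + (4*√((6*(-3))² + (-34)²))/20553 = 17725*(1/131) + (4*√((-18)² + 1156))*(1/20553) = 17725/131 + (4*√(324 + 1156))*(1/20553) = 17725/131 + (4*√1480)*(1/20553) = 17725/131 + (4*(2*√370))*(1/20553) = 17725/131 + (8*√370)*(1/20553) = 17725/131 + 8*√370/20553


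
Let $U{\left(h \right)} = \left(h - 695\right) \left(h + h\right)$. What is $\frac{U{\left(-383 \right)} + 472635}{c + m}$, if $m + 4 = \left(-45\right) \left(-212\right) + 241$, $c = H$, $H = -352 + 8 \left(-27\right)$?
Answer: $\frac{1298383}{9209} \approx 140.99$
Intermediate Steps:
$U{\left(h \right)} = 2 h \left(-695 + h\right)$ ($U{\left(h \right)} = \left(-695 + h\right) 2 h = 2 h \left(-695 + h\right)$)
$H = -568$ ($H = -352 - 216 = -568$)
$c = -568$
$m = 9777$ ($m = -4 + \left(\left(-45\right) \left(-212\right) + 241\right) = -4 + \left(9540 + 241\right) = -4 + 9781 = 9777$)
$\frac{U{\left(-383 \right)} + 472635}{c + m} = \frac{2 \left(-383\right) \left(-695 - 383\right) + 472635}{-568 + 9777} = \frac{2 \left(-383\right) \left(-1078\right) + 472635}{9209} = \left(825748 + 472635\right) \frac{1}{9209} = 1298383 \cdot \frac{1}{9209} = \frac{1298383}{9209}$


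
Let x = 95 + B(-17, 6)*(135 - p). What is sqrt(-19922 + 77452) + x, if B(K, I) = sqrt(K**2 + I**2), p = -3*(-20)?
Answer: 95 + sqrt(57530) + 375*sqrt(13) ≈ 1686.9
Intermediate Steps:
p = 60
B(K, I) = sqrt(I**2 + K**2)
x = 95 + 375*sqrt(13) (x = 95 + sqrt(6**2 + (-17)**2)*(135 - 1*60) = 95 + sqrt(36 + 289)*(135 - 60) = 95 + sqrt(325)*75 = 95 + (5*sqrt(13))*75 = 95 + 375*sqrt(13) ≈ 1447.1)
sqrt(-19922 + 77452) + x = sqrt(-19922 + 77452) + (95 + 375*sqrt(13)) = sqrt(57530) + (95 + 375*sqrt(13)) = 95 + sqrt(57530) + 375*sqrt(13)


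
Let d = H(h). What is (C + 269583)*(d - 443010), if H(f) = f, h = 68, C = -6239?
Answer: -116646118048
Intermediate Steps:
d = 68
(C + 269583)*(d - 443010) = (-6239 + 269583)*(68 - 443010) = 263344*(-442942) = -116646118048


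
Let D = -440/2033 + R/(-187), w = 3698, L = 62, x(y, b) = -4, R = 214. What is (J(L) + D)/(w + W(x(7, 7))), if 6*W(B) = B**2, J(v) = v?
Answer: 34579890/2110329221 ≈ 0.016386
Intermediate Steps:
W(B) = B**2/6
D = -517342/380171 (D = -440/2033 + 214/(-187) = -440*1/2033 + 214*(-1/187) = -440/2033 - 214/187 = -517342/380171 ≈ -1.3608)
(J(L) + D)/(w + W(x(7, 7))) = (62 - 517342/380171)/(3698 + (1/6)*(-4)**2) = 23053260/(380171*(3698 + (1/6)*16)) = 23053260/(380171*(3698 + 8/3)) = 23053260/(380171*(11102/3)) = (23053260/380171)*(3/11102) = 34579890/2110329221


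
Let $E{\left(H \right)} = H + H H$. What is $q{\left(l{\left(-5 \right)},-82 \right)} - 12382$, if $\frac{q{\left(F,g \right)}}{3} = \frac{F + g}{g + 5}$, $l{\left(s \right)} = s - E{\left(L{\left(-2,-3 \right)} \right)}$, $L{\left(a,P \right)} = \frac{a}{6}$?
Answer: $- \frac{259951}{21} \approx -12379.0$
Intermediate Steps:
$L{\left(a,P \right)} = \frac{a}{6}$ ($L{\left(a,P \right)} = a \frac{1}{6} = \frac{a}{6}$)
$E{\left(H \right)} = H + H^{2}$
$l{\left(s \right)} = \frac{2}{9} + s$ ($l{\left(s \right)} = s - \frac{1}{6} \left(-2\right) \left(1 + \frac{1}{6} \left(-2\right)\right) = s - - \frac{1 - \frac{1}{3}}{3} = s - \left(- \frac{1}{3}\right) \frac{2}{3} = s - - \frac{2}{9} = s + \frac{2}{9} = \frac{2}{9} + s$)
$q{\left(F,g \right)} = \frac{3 \left(F + g\right)}{5 + g}$ ($q{\left(F,g \right)} = 3 \frac{F + g}{g + 5} = 3 \frac{F + g}{5 + g} = \frac{3 \left(F + g\right)}{5 + g}$)
$q{\left(l{\left(-5 \right)},-82 \right)} - 12382 = \frac{3 \left(\left(\frac{2}{9} - 5\right) - 82\right)}{5 - 82} - 12382 = \frac{3 \left(- \frac{43}{9} - 82\right)}{-77} - 12382 = 3 \left(- \frac{1}{77}\right) \left(- \frac{781}{9}\right) - 12382 = \frac{71}{21} - 12382 = - \frac{259951}{21}$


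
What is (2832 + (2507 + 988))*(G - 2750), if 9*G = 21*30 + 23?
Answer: -16940191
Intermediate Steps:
G = 653/9 (G = (21*30 + 23)/9 = (630 + 23)/9 = (⅑)*653 = 653/9 ≈ 72.556)
(2832 + (2507 + 988))*(G - 2750) = (2832 + (2507 + 988))*(653/9 - 2750) = (2832 + 3495)*(-24097/9) = 6327*(-24097/9) = -16940191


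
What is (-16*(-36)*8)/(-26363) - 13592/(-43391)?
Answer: 158380168/1143916933 ≈ 0.13845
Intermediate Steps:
(-16*(-36)*8)/(-26363) - 13592/(-43391) = (576*8)*(-1/26363) - 13592*(-1/43391) = 4608*(-1/26363) + 13592/43391 = -4608/26363 + 13592/43391 = 158380168/1143916933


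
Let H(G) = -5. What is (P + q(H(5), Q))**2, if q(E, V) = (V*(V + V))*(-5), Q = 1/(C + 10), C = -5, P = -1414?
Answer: 50013184/25 ≈ 2.0005e+6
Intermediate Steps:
Q = 1/5 (Q = 1/(-5 + 10) = 1/5 ≈ 0.20000)
q(E, V) = -10*V**2 (q(E, V) = (V*(2*V))*(-5) = (2*V**2)*(-5) = -10*V**2)
(P + q(H(5), Q))**2 = (-1414 - 10*(1/5)**2)**2 = (-1414 - 10*1/25)**2 = (-1414 - 2/5)**2 = (-7072/5)**2 = 50013184/25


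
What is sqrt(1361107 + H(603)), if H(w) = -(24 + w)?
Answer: 4*sqrt(85030) ≈ 1166.4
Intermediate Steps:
H(w) = -24 - w
sqrt(1361107 + H(603)) = sqrt(1361107 + (-24 - 1*603)) = sqrt(1361107 + (-24 - 603)) = sqrt(1361107 - 627) = sqrt(1360480) = 4*sqrt(85030)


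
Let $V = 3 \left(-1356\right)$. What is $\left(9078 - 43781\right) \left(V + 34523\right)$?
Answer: $-1056879865$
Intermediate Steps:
$V = -4068$
$\left(9078 - 43781\right) \left(V + 34523\right) = \left(9078 - 43781\right) \left(-4068 + 34523\right) = \left(-34703\right) 30455 = -1056879865$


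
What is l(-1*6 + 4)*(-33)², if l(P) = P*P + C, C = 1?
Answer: 5445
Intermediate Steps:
l(P) = 1 + P² (l(P) = P*P + 1 = P² + 1 = 1 + P²)
l(-1*6 + 4)*(-33)² = (1 + (-1*6 + 4)²)*(-33)² = (1 + (-6 + 4)²)*1089 = (1 + (-2)²)*1089 = (1 + 4)*1089 = 5*1089 = 5445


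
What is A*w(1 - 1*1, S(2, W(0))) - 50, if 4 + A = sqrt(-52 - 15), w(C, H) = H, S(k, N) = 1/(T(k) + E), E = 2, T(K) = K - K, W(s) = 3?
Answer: -52 + I*sqrt(67)/2 ≈ -52.0 + 4.0927*I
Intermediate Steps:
T(K) = 0
S(k, N) = 1/2 (S(k, N) = 1/(0 + 2) = 1/2)
A = -4 + I*sqrt(67) (A = -4 + sqrt(-52 - 15) = -4 + sqrt(-67) = -4 + I*sqrt(67) ≈ -4.0 + 8.1853*I)
A*w(1 - 1*1, S(2, W(0))) - 50 = (-4 + I*sqrt(67))*(1/2) - 50 = (-2 + I*sqrt(67)/2) - 50 = -52 + I*sqrt(67)/2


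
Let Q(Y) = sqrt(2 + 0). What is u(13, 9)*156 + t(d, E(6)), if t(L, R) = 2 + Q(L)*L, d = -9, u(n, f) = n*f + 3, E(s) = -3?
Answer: 18722 - 9*sqrt(2) ≈ 18709.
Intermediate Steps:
Q(Y) = sqrt(2)
u(n, f) = 3 + f*n (u(n, f) = f*n + 3 = 3 + f*n)
t(L, R) = 2 + L*sqrt(2) (t(L, R) = 2 + sqrt(2)*L = 2 + L*sqrt(2))
u(13, 9)*156 + t(d, E(6)) = (3 + 9*13)*156 + (2 - 9*sqrt(2)) = (3 + 117)*156 + (2 - 9*sqrt(2)) = 120*156 + (2 - 9*sqrt(2)) = 18720 + (2 - 9*sqrt(2)) = 18722 - 9*sqrt(2)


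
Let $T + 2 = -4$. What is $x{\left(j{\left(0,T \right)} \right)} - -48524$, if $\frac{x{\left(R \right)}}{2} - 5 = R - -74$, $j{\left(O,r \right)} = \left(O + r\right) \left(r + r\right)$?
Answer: $48826$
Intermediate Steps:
$T = -6$ ($T = -2 - 4 = -6$)
$j{\left(O,r \right)} = 2 r \left(O + r\right)$ ($j{\left(O,r \right)} = \left(O + r\right) 2 r = 2 r \left(O + r\right)$)
$x{\left(R \right)} = 158 + 2 R$ ($x{\left(R \right)} = 10 + 2 \left(R - -74\right) = 10 + 2 \left(R + 74\right) = 10 + 2 \left(74 + R\right) = 10 + \left(148 + 2 R\right) = 158 + 2 R$)
$x{\left(j{\left(0,T \right)} \right)} - -48524 = \left(158 + 2 \cdot 2 \left(-6\right) \left(0 - 6\right)\right) - -48524 = \left(158 + 2 \cdot 2 \left(-6\right) \left(-6\right)\right) + 48524 = \left(158 + 2 \cdot 72\right) + 48524 = \left(158 + 144\right) + 48524 = 302 + 48524 = 48826$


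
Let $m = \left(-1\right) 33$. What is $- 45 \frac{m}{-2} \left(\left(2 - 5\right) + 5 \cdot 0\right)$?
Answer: $\frac{4455}{2} \approx 2227.5$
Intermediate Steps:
$m = -33$
$- 45 \frac{m}{-2} \left(\left(2 - 5\right) + 5 \cdot 0\right) = - 45 \left(- \frac{33}{-2}\right) \left(\left(2 - 5\right) + 5 \cdot 0\right) = - 45 \left(\left(-33\right) \left(- \frac{1}{2}\right)\right) \left(-3 + 0\right) = \left(-45\right) \frac{33}{2} \left(-3\right) = \left(- \frac{1485}{2}\right) \left(-3\right) = \frac{4455}{2}$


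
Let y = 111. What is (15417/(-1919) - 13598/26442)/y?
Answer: -16682726/216630153 ≈ -0.077010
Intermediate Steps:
(15417/(-1919) - 13598/26442)/y = (15417/(-1919) - 13598/26442)/111 = (15417*(-1/1919) - 13598*1/26442)*(1/111) = (-15417/1919 - 523/1017)*(1/111) = -16682726/1951623*1/111 = -16682726/216630153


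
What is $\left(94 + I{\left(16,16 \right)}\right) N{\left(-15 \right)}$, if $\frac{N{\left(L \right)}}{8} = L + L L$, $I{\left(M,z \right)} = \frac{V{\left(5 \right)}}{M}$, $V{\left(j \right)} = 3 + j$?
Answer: $158760$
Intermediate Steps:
$I{\left(M,z \right)} = \frac{8}{M}$ ($I{\left(M,z \right)} = \frac{3 + 5}{M} = \frac{8}{M}$)
$N{\left(L \right)} = 8 L + 8 L^{2}$ ($N{\left(L \right)} = 8 \left(L + L L\right) = 8 \left(L + L^{2}\right) = 8 L + 8 L^{2}$)
$\left(94 + I{\left(16,16 \right)}\right) N{\left(-15 \right)} = \left(94 + \frac{8}{16}\right) 8 \left(-15\right) \left(1 - 15\right) = \left(94 + 8 \cdot \frac{1}{16}\right) 8 \left(-15\right) \left(-14\right) = \left(94 + \frac{1}{2}\right) 1680 = \frac{189}{2} \cdot 1680 = 158760$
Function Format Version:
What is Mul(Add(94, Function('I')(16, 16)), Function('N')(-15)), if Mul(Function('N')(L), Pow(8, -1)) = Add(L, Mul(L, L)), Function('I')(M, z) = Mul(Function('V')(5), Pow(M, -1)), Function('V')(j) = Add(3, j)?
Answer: 158760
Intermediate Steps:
Function('I')(M, z) = Mul(8, Pow(M, -1)) (Function('I')(M, z) = Mul(Add(3, 5), Pow(M, -1)) = Mul(8, Pow(M, -1)))
Function('N')(L) = Add(Mul(8, L), Mul(8, Pow(L, 2))) (Function('N')(L) = Mul(8, Add(L, Mul(L, L))) = Mul(8, Add(L, Pow(L, 2))) = Add(Mul(8, L), Mul(8, Pow(L, 2))))
Mul(Add(94, Function('I')(16, 16)), Function('N')(-15)) = Mul(Add(94, Mul(8, Pow(16, -1))), Mul(8, -15, Add(1, -15))) = Mul(Add(94, Mul(8, Rational(1, 16))), Mul(8, -15, -14)) = Mul(Add(94, Rational(1, 2)), 1680) = Mul(Rational(189, 2), 1680) = 158760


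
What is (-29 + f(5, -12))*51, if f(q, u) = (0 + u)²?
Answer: 5865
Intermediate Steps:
f(q, u) = u²
(-29 + f(5, -12))*51 = (-29 + (-12)²)*51 = (-29 + 144)*51 = 115*51 = 5865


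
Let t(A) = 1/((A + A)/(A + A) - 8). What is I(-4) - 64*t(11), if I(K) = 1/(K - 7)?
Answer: 697/77 ≈ 9.0519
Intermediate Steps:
I(K) = 1/(-7 + K)
t(A) = -1/7 (t(A) = 1/((2*A)/((2*A)) - 8) = 1/((2*A)*(1/(2*A)) - 8) = 1/(1 - 8) = 1/(-7) = -1/7)
I(-4) - 64*t(11) = 1/(-7 - 4) - 64*(-1/7) = 1/(-11) + 64/7 = -1/11 + 64/7 = 697/77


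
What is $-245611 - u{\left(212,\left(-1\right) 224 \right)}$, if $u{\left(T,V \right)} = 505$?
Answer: $-246116$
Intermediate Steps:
$-245611 - u{\left(212,\left(-1\right) 224 \right)} = -245611 - 505 = -246116$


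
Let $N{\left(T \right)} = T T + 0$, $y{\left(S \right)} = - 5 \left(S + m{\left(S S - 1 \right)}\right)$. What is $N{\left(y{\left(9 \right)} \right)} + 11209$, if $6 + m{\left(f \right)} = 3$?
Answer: $12109$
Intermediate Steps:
$m{\left(f \right)} = -3$ ($m{\left(f \right)} = -6 + 3 = -3$)
$y{\left(S \right)} = 15 - 5 S$ ($y{\left(S \right)} = - 5 \left(S - 3\right) = - 5 \left(-3 + S\right) = 15 - 5 S$)
$N{\left(T \right)} = T^{2}$ ($N{\left(T \right)} = T^{2} + 0 = T^{2}$)
$N{\left(y{\left(9 \right)} \right)} + 11209 = \left(15 - 45\right)^{2} + 11209 = \left(-30\right)^{2} + 11209 = 900 + 11209 = 12109$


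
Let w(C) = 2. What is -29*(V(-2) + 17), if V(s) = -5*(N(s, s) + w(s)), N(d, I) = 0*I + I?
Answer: -493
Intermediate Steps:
N(d, I) = I (N(d, I) = 0 + I = I)
V(s) = -10 - 5*s (V(s) = -5*(s + 2) = -5*(2 + s) = -10 - 5*s)
-29*(V(-2) + 17) = -29*((-10 - 5*(-2)) + 17) = -29*((-10 + 10) + 17) = -29*(0 + 17) = -29*17 = -493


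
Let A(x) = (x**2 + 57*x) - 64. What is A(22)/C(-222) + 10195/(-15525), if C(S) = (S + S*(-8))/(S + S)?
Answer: -10409813/21735 ≈ -478.94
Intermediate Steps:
A(x) = -64 + x**2 + 57*x
C(S) = -7/2 (C(S) = (S - 8*S)/((2*S)) = (-7*S)*(1/(2*S)) = -7/2)
A(22)/C(-222) + 10195/(-15525) = (-64 + 22**2 + 57*22)/(-7/2) + 10195/(-15525) = (-64 + 484 + 1254)*(-2/7) + 10195*(-1/15525) = 1674*(-2/7) - 2039/3105 = -3348/7 - 2039/3105 = -10409813/21735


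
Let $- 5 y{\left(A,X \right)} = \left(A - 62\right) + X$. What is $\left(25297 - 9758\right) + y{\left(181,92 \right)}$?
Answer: $\frac{77484}{5} \approx 15497.0$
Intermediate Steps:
$y{\left(A,X \right)} = \frac{62}{5} - \frac{A}{5} - \frac{X}{5}$ ($y{\left(A,X \right)} = - \frac{\left(A - 62\right) + X}{5} = - \frac{\left(-62 + A\right) + X}{5} = - \frac{-62 + A + X}{5} = \frac{62}{5} - \frac{A}{5} - \frac{X}{5}$)
$\left(25297 - 9758\right) + y{\left(181,92 \right)} = \left(25297 - 9758\right) - \frac{211}{5} = 15539 - \frac{211}{5} = \frac{77484}{5}$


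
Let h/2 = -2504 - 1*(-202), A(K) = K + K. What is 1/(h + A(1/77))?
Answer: -77/354506 ≈ -0.00021720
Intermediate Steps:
A(K) = 2*K
h = -4604 (h = 2*(-2504 - 1*(-202)) = 2*(-2504 + 202) = 2*(-2302) = -4604)
1/(h + A(1/77)) = 1/(-4604 + 2/77) = 1/(-354506/77) = -77/354506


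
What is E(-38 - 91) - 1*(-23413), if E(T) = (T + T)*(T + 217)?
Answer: 709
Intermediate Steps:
E(T) = 2*T*(217 + T) (E(T) = (2*T)*(217 + T) = 2*T*(217 + T))
E(-38 - 91) - 1*(-23413) = 2*(-38 - 91)*(217 + (-38 - 91)) - 1*(-23413) = 2*(-129)*(217 - 129) + 23413 = 2*(-129)*88 + 23413 = -22704 + 23413 = 709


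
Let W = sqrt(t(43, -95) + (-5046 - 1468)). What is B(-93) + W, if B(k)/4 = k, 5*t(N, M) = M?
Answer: -372 + I*sqrt(6533) ≈ -372.0 + 80.827*I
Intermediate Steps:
t(N, M) = M/5
B(k) = 4*k
W = I*sqrt(6533) (W = sqrt((1/5)*(-95) + (-5046 - 1468)) = sqrt(-19 - 6514) = sqrt(-6533) = I*sqrt(6533) ≈ 80.827*I)
B(-93) + W = 4*(-93) + I*sqrt(6533) = -372 + I*sqrt(6533)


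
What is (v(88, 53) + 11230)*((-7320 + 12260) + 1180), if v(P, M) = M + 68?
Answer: 69468120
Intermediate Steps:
v(P, M) = 68 + M
(v(88, 53) + 11230)*((-7320 + 12260) + 1180) = ((68 + 53) + 11230)*((-7320 + 12260) + 1180) = (121 + 11230)*(4940 + 1180) = 11351*6120 = 69468120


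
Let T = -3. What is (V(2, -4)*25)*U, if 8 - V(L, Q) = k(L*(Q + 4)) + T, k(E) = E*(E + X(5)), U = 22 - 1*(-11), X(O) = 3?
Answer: 9075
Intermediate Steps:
U = 33 (U = 22 + 11 = 33)
k(E) = E*(3 + E) (k(E) = E*(E + 3) = E*(3 + E))
V(L, Q) = 11 - L*(3 + L*(4 + Q))*(4 + Q) (V(L, Q) = 8 - ((L*(Q + 4))*(3 + L*(Q + 4)) - 3) = 8 - ((L*(4 + Q))*(3 + L*(4 + Q)) - 3) = 8 - (L*(3 + L*(4 + Q))*(4 + Q) - 3) = 8 - (-3 + L*(3 + L*(4 + Q))*(4 + Q)) = 8 + (3 - L*(3 + L*(4 + Q))*(4 + Q)) = 11 - L*(3 + L*(4 + Q))*(4 + Q))
(V(2, -4)*25)*U = ((11 - 1*2*(3 + 2*(4 - 4))*(4 - 4))*25)*33 = ((11 - 1*2*(3 + 2*0)*0)*25)*33 = ((11 - 1*2*(3 + 0)*0)*25)*33 = ((11 - 1*2*3*0)*25)*33 = ((11 + 0)*25)*33 = (11*25)*33 = 275*33 = 9075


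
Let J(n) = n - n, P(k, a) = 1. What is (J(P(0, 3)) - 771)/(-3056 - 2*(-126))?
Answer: 771/2804 ≈ 0.27496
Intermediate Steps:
J(n) = 0
(J(P(0, 3)) - 771)/(-3056 - 2*(-126)) = (0 - 771)/(-3056 - 2*(-126)) = -771/(-3056 + 252) = -771/(-2804) = -771*(-1/2804) = 771/2804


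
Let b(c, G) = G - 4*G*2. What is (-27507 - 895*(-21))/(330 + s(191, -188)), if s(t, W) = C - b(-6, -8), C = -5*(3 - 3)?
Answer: -4356/137 ≈ -31.796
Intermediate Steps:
C = 0 (C = -5*0 = 0)
b(c, G) = -7*G (b(c, G) = G - 8*G = -7*G)
s(t, W) = -56 (s(t, W) = 0 - (-7)*(-8) = 0 - 1*56 = 0 - 56 = -56)
(-27507 - 895*(-21))/(330 + s(191, -188)) = (-27507 - 895*(-21))/(330 - 56) = (-27507 + 18795)/274 = -8712*1/274 = -4356/137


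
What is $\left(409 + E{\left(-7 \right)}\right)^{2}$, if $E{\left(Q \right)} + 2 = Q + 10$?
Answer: $168100$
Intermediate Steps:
$E{\left(Q \right)} = 8 + Q$ ($E{\left(Q \right)} = -2 + \left(Q + 10\right) = -2 + \left(10 + Q\right) = 8 + Q$)
$\left(409 + E{\left(-7 \right)}\right)^{2} = \left(409 + \left(8 - 7\right)\right)^{2} = \left(409 + 1\right)^{2} = 410^{2} = 168100$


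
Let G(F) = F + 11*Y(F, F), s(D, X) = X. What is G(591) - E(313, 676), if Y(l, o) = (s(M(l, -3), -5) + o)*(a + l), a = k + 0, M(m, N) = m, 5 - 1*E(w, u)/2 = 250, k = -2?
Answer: 3797775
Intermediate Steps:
E(w, u) = -490 (E(w, u) = 10 - 2*250 = 10 - 500 = -490)
a = -2 (a = -2 + 0 = -2)
Y(l, o) = (-5 + o)*(-2 + l)
G(F) = 110 - 76*F + 11*F² (G(F) = F + 11*(10 - 5*F - 2*F + F*F) = F + 11*(10 - 5*F - 2*F + F²) = F + 11*(10 + F² - 7*F) = F + (110 - 77*F + 11*F²) = 110 - 76*F + 11*F²)
G(591) - E(313, 676) = (110 - 76*591 + 11*591²) - 1*(-490) = (110 - 44916 + 11*349281) + 490 = (110 - 44916 + 3842091) + 490 = 3797285 + 490 = 3797775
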